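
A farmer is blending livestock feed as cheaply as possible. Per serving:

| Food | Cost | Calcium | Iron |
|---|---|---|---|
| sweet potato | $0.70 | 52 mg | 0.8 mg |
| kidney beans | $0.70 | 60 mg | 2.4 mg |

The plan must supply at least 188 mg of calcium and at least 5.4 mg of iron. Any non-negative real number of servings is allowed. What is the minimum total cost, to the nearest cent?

$2.19

The cheapest plan sits at a corner of the feasible region — with two constraints it uses at most two foods.
sweet potato only: max(188/52, 5.4/0.8) = 6.75 servings → $4.72.
kidney beans only: max(188/60, 5.4/2.4) = 3.133 servings → $2.19.
sweet potato + kidney beans with both tight: 1.656 servings and 1.698 servings → $2.35.
Cheapest feasible corner: $2.19.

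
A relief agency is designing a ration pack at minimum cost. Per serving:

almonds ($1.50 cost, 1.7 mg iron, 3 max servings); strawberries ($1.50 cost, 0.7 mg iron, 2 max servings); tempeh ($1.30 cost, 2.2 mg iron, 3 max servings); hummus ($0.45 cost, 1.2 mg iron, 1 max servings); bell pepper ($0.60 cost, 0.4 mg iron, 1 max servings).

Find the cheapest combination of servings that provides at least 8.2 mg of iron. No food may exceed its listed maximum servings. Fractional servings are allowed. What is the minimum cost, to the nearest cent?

$4.70

Cost per mg of iron: hummus $0.3750, tempeh $0.5909, almonds $0.8824, bell pepper $1.5000, strawberries $2.1429.
Take 1 serving of hummus: +1.2 mg iron for $0.45 (total $0.45, still need 7.0 mg).
Take 3 servings of tempeh: +6.6 mg iron for $3.90 (total $4.35, still need 0.4 mg).
Take 0.2353 servings of almonds: +0.4 mg iron for $0.35 (total $4.70, still need 0.0 mg).
Filling from the cheapest source first is optimal under one linear minimum: $4.70.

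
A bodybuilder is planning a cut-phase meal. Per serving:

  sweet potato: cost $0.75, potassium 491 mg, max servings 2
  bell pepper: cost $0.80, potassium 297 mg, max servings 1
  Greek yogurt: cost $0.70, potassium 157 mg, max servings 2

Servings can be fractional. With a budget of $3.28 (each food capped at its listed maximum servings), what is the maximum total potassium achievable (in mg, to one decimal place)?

Potassium per dollar: sweet potato 654.7, bell pepper 371.2, Greek yogurt 224.3.
Take 2 servings of sweet potato: spends $1.50, +982.0 mg potassium (running total 982.0 mg).
Take 1 serving of bell pepper: spends $0.80, +297.0 mg potassium (running total 1279.0 mg).
Take 1.4 servings of Greek yogurt: spends $0.98, +219.8 mg potassium (running total 1498.8 mg).
Greedy by best ratio exhausts the cost allowance optimally: 1498.8 mg.

1498.8 mg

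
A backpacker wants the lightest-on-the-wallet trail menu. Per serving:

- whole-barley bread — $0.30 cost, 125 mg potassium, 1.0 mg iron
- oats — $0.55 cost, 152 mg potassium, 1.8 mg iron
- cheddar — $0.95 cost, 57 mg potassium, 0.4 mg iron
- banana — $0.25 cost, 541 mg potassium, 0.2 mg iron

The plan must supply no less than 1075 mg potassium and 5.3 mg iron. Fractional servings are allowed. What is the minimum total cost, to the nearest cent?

$1.74

Minimising a linear cost over {potassium ≥ 1075, iron ≥ 5.3, servings ≥ 0} — the optimum is at a vertex, using one or two foods.
whole-barley bread only: max(1075/125, 5.3/1.0) = 8.6 servings → $2.58.
oats only: max(1075/152, 5.3/1.8) = 7.072 servings → $3.89.
cheddar only: max(1075/57, 5.3/0.4) = 18.86 servings → $17.92.
banana only: max(1075/541, 5.3/0.2) = 26.5 servings → $6.62.
whole-barley bread + oats: intersection lies outside the first quadrant.
whole-barley bread + cheddar with both targets exact would need a negative amount; discard.
whole-barley bread + banana with both tight: 5.14 servings and 0.7994 servings → $1.74.
oats + cheddar: the both-tight solution has a negative serving — not a feasible corner.
oats + banana with both tight: 2.811 servings and 1.197 servings → $1.85.
cheddar + banana with both tight: 12.94 servings and 0.6239 servings → $12.45.
The minimum over all feasible corners is $1.74.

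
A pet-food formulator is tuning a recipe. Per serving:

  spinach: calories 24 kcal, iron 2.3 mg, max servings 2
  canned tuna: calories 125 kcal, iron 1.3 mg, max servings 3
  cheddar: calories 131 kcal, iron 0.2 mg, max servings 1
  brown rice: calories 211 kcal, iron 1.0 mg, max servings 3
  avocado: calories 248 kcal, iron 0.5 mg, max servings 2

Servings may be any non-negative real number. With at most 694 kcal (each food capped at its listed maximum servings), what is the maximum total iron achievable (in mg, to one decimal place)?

Iron per kcal: spinach 0.09583, canned tuna 0.0104, brown rice 0.004739, avocado 0.002016, cheddar 0.001527.
Take 2 servings of spinach: uses 48 kcal, +4.6 mg iron (running total 4.6 mg).
Take 3 servings of canned tuna: uses 375 kcal, +3.9 mg iron (running total 8.5 mg).
Take 1.284 servings of brown rice: uses 271 kcal, +1.3 mg iron (running total 9.8 mg).
Filling greedily by iron-per-kcal is optimal for one linear limit, giving 9.8 mg.

9.8 mg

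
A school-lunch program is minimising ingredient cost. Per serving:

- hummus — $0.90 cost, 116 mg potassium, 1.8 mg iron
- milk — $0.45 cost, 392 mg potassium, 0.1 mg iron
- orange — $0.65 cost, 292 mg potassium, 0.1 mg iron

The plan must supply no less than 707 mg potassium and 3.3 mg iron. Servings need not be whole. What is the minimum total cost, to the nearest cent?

$2.16

An LP optimum is at a vertex; with two nutrient constraints at most two foods are used. Check each candidate.
hummus only: max(707/116, 3.3/1.8) = 6.095 servings → $5.49.
milk only: max(707/392, 3.3/0.1) = 33 servings → $14.85.
orange only: max(707/292, 3.3/0.1) = 33 servings → $21.45.
hummus + milk with both tight: 1.762 servings and 1.282 servings → $2.16.
hummus + orange with both tight: 1.737 servings and 1.731 servings → $2.69.
milk + orange with both targets exact would need a negative amount; discard.
The minimum over all feasible corners is $2.16.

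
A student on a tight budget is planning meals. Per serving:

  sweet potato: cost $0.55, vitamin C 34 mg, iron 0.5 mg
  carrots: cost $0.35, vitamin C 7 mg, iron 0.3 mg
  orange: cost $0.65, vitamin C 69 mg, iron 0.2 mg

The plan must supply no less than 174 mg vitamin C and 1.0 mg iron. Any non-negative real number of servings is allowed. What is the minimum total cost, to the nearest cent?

For a min-cost LP with two ≥-constraints, a basic feasible solution has at most two positive variables.
sweet potato only: max(174/34, 1.0/0.5) = 5.118 servings → $2.81.
carrots only: max(174/7, 1.0/0.3) = 24.86 servings → $8.70.
orange only: max(174/69, 1.0/0.2) = 5 servings → $3.25.
sweet potato + carrots with both targets exact would need a negative amount; discard.
sweet potato + orange with both tight: 1.235 servings and 1.913 servings → $1.92.
carrots + orange with both tight: 1.772 servings and 2.342 servings → $2.14.
Cheapest feasible corner: $1.92.

$1.92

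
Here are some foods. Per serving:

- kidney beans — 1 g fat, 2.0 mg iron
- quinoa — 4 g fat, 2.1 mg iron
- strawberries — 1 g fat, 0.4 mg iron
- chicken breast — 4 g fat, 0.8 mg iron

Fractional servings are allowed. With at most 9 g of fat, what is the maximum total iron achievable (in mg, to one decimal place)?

18.0 mg

Iron per g fat: kidney beans 2, quinoa 0.525, strawberries 0.4, chicken breast 0.2.
With no serving limits, spend the whole fat allowance on kidney beans: 9 g / 1 g × 2.0 mg = 18.0 mg.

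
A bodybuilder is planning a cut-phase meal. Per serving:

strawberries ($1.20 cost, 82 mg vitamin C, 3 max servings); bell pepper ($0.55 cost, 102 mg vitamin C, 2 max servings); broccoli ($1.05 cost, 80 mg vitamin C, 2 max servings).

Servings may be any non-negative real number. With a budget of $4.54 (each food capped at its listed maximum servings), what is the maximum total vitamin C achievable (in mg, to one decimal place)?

455.6 mg

Vitamin C per dollar: bell pepper 185.5, broccoli 76.19, strawberries 68.33.
Take 2 servings of bell pepper: spends $1.10, +204.0 mg vitamin C (running total 204.0 mg).
Take 2 servings of broccoli: spends $2.10, +160.0 mg vitamin C (running total 364.0 mg).
Take 1.117 servings of strawberries: spends $1.34, +91.6 mg vitamin C (running total 455.6 mg).
Greedy by best ratio exhausts the cost allowance optimally: 455.6 mg.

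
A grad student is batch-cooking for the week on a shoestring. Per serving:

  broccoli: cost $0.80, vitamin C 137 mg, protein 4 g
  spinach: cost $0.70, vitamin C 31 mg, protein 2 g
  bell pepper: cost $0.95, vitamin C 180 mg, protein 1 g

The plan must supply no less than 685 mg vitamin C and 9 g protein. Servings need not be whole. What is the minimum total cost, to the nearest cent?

At the optimum either one food covers both requirements or two foods hit both targets exactly; no other combination can be cheaper.
broccoli only: max(685/137, 9/4) = 5 servings → $4.00.
spinach only: max(685/31, 9/2) = 22.1 servings → $15.47.
bell pepper only: max(685/180, 9/1) = 9 servings → $8.55.
broccoli + spinach with both targets exact would need a negative amount; discard.
broccoli + bell pepper with both tight: 1.604 servings and 2.585 servings → $3.74.
spinach + bell pepper with both tight: 2.842 servings and 3.316 servings → $5.14.
Cheapest feasible corner: $3.74.

$3.74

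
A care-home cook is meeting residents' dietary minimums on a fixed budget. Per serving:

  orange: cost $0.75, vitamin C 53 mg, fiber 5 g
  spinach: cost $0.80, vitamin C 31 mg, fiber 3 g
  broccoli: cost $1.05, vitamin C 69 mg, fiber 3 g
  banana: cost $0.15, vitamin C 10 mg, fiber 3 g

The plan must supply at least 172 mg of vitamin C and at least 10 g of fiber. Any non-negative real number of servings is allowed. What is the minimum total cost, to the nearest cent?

At the optimum either one food covers both requirements or two foods hit both targets exactly; no other combination can be cheaper.
orange only: max(172/53, 10/5) = 3.245 servings → $2.43.
spinach only: max(172/31, 10/3) = 5.548 servings → $4.44.
broccoli only: max(172/69, 10/3) = 3.333 servings → $3.50.
banana only: max(172/10, 10/3) = 17.2 servings → $2.58.
orange + spinach: the both-tight solution has a negative serving — not a feasible corner.
orange + broccoli with both tight: 0.9355 servings and 1.774 servings → $2.56.
orange + banana: intersection lies outside the first quadrant.
spinach + broccoli with both tight: 1.526 servings and 1.807 servings → $3.12.
spinach + banana with both targets exact would need a negative amount; discard.
broccoli + banana with both tight: 2.35 servings and 0.9831 servings → $2.62.
The minimum over all feasible corners is $2.43.

$2.43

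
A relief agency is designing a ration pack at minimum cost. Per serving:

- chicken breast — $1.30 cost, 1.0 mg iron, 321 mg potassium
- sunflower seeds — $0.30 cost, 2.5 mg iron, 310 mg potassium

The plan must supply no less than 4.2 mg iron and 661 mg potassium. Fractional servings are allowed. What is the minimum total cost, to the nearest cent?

$0.64

For a min-cost LP with two ≥-constraints, a basic feasible solution has at most two positive variables.
chicken breast only: max(4.2/1.0, 661/321) = 4.2 servings → $5.46.
sunflower seeds only: max(4.2/2.5, 661/310) = 2.132 servings → $0.64.
chicken breast + sunflower seeds with both tight: 0.7117 servings and 1.395 servings → $1.34.
Cheapest feasible corner: $0.64.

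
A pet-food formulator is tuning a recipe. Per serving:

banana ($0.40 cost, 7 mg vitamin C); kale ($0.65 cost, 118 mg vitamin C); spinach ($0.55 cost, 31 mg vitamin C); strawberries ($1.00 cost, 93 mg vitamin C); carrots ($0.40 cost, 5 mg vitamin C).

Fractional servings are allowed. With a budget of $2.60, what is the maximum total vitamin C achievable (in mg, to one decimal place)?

472.0 mg

Vitamin C per dollar: kale 181.5, strawberries 93, spinach 56.36, banana 17.5, carrots 12.5.
With no serving limits, spend the whole cost allowance on kale: $2.60 / $0.65 × 118 mg = 472.0 mg.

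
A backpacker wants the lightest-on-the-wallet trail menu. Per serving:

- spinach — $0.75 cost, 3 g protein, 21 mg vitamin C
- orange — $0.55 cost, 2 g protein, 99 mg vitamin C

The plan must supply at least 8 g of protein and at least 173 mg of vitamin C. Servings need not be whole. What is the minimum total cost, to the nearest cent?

spinach only: max(8/3, 173/21) = 8.238 servings → $6.18.
orange only: max(8/2, 173/99) = 4 servings → $2.20.
spinach + orange with both tight: 1.749 servings and 1.376 servings → $2.07.
Cheapest feasible corner: $2.07.

$2.07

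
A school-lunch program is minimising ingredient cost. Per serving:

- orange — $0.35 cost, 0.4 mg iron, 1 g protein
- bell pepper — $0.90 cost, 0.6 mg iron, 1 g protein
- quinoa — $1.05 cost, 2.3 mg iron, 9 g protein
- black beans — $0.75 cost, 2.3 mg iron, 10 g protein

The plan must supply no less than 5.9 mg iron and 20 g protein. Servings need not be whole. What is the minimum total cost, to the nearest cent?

Minimising a linear cost over {iron ≥ 5.9, protein ≥ 20, servings ≥ 0} — the optimum is at a vertex, using one or two foods.
orange only: max(5.9/0.4, 20/1) = 20 servings → $7.00.
bell pepper only: max(5.9/0.6, 20/1) = 20 servings → $18.00.
quinoa only: max(5.9/2.3, 20/9) = 2.565 servings → $2.69.
black beans only: max(5.9/2.3, 20/10) = 2.565 servings → $1.92.
orange + bell pepper: the both-tight solution has a negative serving — not a feasible corner.
orange + quinoa with both tight: 5.462 servings and 1.615 servings → $3.61.
orange + black beans with both tight: 7.647 servings and 1.235 servings → $3.60.
bell pepper + quinoa with both tight: 2.29 servings and 1.968 servings → $4.13.
bell pepper + black beans with both tight: 3.514 servings and 1.649 servings → $4.40.
quinoa + black beans: the both-tight solution has a negative serving — not a feasible corner.
Cheapest feasible corner: $1.92.

$1.92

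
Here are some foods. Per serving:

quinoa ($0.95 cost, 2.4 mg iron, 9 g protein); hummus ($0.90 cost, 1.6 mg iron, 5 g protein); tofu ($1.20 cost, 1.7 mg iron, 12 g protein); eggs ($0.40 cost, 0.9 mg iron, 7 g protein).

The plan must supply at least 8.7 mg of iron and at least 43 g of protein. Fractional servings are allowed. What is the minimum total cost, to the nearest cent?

$3.57

With two linear requirements the optimum uses one or two foods; enumerate the corners.
quinoa only: max(8.7/2.4, 43/9) = 4.778 servings → $4.54.
hummus only: max(8.7/1.6, 43/5) = 8.6 servings → $7.74.
tofu only: max(8.7/1.7, 43/12) = 5.118 servings → $6.14.
eggs only: max(8.7/0.9, 43/7) = 9.667 servings → $3.87.
quinoa + hummus: intersection lies outside the first quadrant.
quinoa + tofu with both tight: 2.319 servings and 1.844 servings → $4.42.
quinoa + eggs with both tight: 2.552 servings and 2.862 servings → $3.57.
hummus + tofu with both tight: 2.925 servings and 2.364 servings → $5.47.
hummus + eggs with both tight: 3.313 servings and 3.776 servings → $4.49.
tofu + eggs: the both-tight solution has a negative serving — not a feasible corner.
The minimum over all feasible corners is $3.57.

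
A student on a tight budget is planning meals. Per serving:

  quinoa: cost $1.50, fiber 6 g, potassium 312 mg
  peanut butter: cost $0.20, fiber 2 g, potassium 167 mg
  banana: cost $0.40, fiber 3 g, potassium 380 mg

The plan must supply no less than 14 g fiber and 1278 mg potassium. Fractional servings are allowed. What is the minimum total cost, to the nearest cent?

quinoa only: max(14/6, 1278/312) = 4.096 servings → $6.14.
peanut butter only: max(14/2, 1278/167) = 7.653 servings → $1.53.
banana only: max(14/3, 1278/380) = 4.667 servings → $1.87.
quinoa + peanut butter: the both-tight solution has a negative serving — not a feasible corner.
quinoa + banana with both tight: 1.106 servings and 2.455 servings → $2.64.
peanut butter + banana with both tight: 5.737 servings and 0.8417 servings → $1.48.
Cheapest feasible corner: $1.48.

$1.48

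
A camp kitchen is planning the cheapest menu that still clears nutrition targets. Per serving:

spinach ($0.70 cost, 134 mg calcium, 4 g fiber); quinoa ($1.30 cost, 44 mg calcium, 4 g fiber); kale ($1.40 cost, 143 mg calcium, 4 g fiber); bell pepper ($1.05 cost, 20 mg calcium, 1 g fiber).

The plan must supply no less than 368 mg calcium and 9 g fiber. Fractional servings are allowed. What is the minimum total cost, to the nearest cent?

Compare the cost at each extreme point of the feasible region.
spinach only: max(368/134, 9/4) = 2.746 servings → $1.92.
quinoa only: max(368/44, 9/4) = 8.364 servings → $10.87.
kale only: max(368/143, 9/4) = 2.573 servings → $3.60.
bell pepper only: max(368/20, 9/1) = 18.4 servings → $19.32.
spinach + quinoa: the both-tight solution has a negative serving — not a feasible corner.
spinach + kale with both targets exact would need a negative amount; discard.
spinach + bell pepper: intersection lies outside the first quadrant.
quinoa + kale: the both-tight solution has a negative serving — not a feasible corner.
quinoa + bell pepper: intersection lies outside the first quadrant.
kale + bell pepper with both targets exact would need a negative amount; discard.
Cheapest feasible corner: $1.92.

$1.92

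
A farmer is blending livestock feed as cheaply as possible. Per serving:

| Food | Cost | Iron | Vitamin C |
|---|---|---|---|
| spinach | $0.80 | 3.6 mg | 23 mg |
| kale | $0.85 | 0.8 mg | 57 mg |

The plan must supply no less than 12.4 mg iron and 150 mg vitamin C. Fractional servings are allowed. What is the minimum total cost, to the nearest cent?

With two linear requirements the optimum uses one or two foods; enumerate the corners.
spinach only: max(12.4/3.6, 150/23) = 6.522 servings → $5.22.
kale only: max(12.4/0.8, 150/57) = 15.5 servings → $13.18.
spinach + kale with both tight: 3.141 servings and 1.364 servings → $3.67.
Cheapest feasible corner: $3.67.

$3.67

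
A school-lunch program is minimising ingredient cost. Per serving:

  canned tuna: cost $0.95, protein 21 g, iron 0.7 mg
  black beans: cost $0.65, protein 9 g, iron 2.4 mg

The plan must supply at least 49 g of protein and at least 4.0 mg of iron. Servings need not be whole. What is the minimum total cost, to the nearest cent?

A basic optimal solution has at most two foods positive. Try each food alone and each pair with both targets met exactly.
canned tuna only: max(49/21, 4.0/0.7) = 5.714 servings → $5.43.
black beans only: max(49/9, 4.0/2.4) = 5.444 servings → $3.54.
canned tuna + black beans with both tight: 1.85 servings and 1.127 servings → $2.49.
Cheapest feasible corner: $2.49.

$2.49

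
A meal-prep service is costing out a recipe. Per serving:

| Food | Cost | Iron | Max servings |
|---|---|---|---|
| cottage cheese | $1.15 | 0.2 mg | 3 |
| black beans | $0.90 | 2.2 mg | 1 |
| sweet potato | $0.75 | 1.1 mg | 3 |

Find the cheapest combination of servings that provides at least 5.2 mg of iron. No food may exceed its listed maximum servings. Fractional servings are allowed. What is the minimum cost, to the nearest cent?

Cost per mg of iron: black beans $0.4091, sweet potato $0.6818, cottage cheese $5.7500.
Take 1 serving of black beans: +2.2 mg iron for $0.90 (total $0.90, still need 3.0 mg).
Take 2.727 servings of sweet potato: +3.0 mg iron for $2.05 (total $2.95, still need 0.0 mg).
Greedy by cheapest-per-mg is optimal for a single linear constraint, so the minimum cost is $2.95.

$2.95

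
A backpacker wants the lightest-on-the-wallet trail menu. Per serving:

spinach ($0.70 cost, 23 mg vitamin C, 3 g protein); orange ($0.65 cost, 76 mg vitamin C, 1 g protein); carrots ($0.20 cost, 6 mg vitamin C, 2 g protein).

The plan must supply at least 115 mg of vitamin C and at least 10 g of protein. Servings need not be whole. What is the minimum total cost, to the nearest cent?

$1.64

spinach only: max(115/23, 10/3) = 5 servings → $3.50.
orange only: max(115/76, 10/1) = 10 servings → $6.50.
carrots only: max(115/6, 10/2) = 19.17 servings → $3.83.
spinach + orange with both tight: 3.146 servings and 0.561 servings → $2.57.
spinach + carrots: the both-tight solution has a negative serving — not a feasible corner.
orange + carrots with both tight: 1.164 servings and 4.418 servings → $1.64.
So the least-cost plan costs $1.64.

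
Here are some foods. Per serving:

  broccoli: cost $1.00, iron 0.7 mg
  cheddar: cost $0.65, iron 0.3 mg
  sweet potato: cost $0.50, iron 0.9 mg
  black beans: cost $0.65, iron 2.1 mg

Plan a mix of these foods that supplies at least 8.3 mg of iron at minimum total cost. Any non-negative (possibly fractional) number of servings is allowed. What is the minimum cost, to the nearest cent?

$2.57

Cost per mg of iron: black beans $0.3095, sweet potato $0.5556, broccoli $1.4286, cheddar $2.1667.
With no serving limits, use only black beans: 8.3 mg / 2.1 mg = 3.952 servings × $0.65 = $2.57.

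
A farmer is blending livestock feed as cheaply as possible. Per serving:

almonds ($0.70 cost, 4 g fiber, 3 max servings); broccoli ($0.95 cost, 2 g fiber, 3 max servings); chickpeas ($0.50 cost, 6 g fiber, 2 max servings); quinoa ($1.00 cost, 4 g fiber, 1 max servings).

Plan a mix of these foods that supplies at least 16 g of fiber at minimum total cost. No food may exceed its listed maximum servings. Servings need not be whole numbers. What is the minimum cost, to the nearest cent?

$1.70

Cost per g of fiber: chickpeas $0.0833, almonds $0.1750, quinoa $0.2500, broccoli $0.4750.
Take 2 servings of chickpeas: +12.0 g fiber for $1.00 (total $1.00, still need 4.0 g).
Take 1 serving of almonds: +4.0 g fiber for $0.70 (total $1.70, still need 0.0 g).
Filling from the cheapest source first is optimal under one linear minimum: $1.70.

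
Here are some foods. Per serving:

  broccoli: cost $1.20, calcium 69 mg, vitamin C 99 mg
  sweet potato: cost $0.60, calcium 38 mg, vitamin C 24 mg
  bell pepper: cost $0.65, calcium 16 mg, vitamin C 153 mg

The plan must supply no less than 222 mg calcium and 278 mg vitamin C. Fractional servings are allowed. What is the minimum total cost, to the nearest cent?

Minimising a linear cost over {calcium ≥ 222, vitamin C ≥ 278, servings ≥ 0} — the optimum is at a vertex, using one or two foods.
broccoli only: max(222/69, 278/99) = 3.217 servings → $3.86.
sweet potato only: max(222/38, 278/24) = 11.58 servings → $6.95.
bell pepper only: max(222/16, 278/153) = 13.88 servings → $9.02.
broccoli + sweet potato with both tight: 2.486 servings and 1.328 servings → $3.78.
broccoli + bell pepper with both targets exact would need a negative amount; discard.
sweet potato + bell pepper with both tight: 5.436 servings and 0.9643 servings → $3.89.
So the least-cost plan costs $3.78.

$3.78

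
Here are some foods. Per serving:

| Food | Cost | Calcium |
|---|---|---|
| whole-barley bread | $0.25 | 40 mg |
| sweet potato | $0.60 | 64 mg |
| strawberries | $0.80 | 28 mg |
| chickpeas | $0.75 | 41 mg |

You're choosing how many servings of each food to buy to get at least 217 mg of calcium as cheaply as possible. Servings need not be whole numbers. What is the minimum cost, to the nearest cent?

$1.36

Cost per mg of calcium: whole-barley bread $0.0063, sweet potato $0.0094, chickpeas $0.0183, strawberries $0.0286.
With no serving limits, use only whole-barley bread: 217 mg / 40 mg = 5.425 servings × $0.25 = $1.36.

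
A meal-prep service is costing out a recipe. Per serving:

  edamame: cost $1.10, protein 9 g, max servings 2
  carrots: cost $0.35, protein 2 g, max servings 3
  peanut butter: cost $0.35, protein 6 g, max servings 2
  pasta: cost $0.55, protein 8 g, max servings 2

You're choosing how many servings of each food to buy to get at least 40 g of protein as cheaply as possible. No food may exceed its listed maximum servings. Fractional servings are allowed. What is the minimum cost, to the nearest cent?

$3.27

Cost per g of protein: peanut butter $0.0583, pasta $0.0688, edamame $0.1222, carrots $0.1750.
Take 2 servings of peanut butter: +12.0 g protein for $0.70 (total $0.70, still need 28.0 g).
Take 2 servings of pasta: +16.0 g protein for $1.10 (total $1.80, still need 12.0 g).
Take 1.333 servings of edamame: +12.0 g protein for $1.47 (total $3.27, still need 0.0 g).
Greedy by cheapest-per-g is optimal for a single linear constraint, so the minimum cost is $3.27.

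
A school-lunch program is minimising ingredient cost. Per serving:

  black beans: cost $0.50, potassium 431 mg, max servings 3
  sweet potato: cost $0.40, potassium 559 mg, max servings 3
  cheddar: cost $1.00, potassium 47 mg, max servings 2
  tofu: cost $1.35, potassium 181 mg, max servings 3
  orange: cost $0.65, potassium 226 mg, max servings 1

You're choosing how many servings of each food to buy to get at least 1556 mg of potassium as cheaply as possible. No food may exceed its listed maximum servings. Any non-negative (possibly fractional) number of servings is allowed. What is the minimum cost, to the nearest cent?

Cost per mg of potassium: sweet potato $0.0007, black beans $0.0012, orange $0.0029, tofu $0.0075, cheddar $0.0213.
Take 2.784 servings of sweet potato: +1556.0 mg potassium for $1.11 (total $1.11, still need 0.0 mg).
Filling from the cheapest source first is optimal under one linear minimum: $1.11.

$1.11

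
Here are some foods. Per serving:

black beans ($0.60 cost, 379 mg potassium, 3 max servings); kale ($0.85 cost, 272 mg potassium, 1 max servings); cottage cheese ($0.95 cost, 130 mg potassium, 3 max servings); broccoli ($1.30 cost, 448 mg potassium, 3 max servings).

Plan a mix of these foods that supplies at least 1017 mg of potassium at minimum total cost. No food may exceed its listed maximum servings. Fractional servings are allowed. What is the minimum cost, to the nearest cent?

Cost per mg of potassium: black beans $0.0016, broccoli $0.0029, kale $0.0031, cottage cheese $0.0073.
Take 2.683 servings of black beans: +1017.0 mg potassium for $1.61 (total $1.61, still need 0.0 mg).
Greedy by cheapest-per-mg is optimal for a single linear constraint, so the minimum cost is $1.61.

$1.61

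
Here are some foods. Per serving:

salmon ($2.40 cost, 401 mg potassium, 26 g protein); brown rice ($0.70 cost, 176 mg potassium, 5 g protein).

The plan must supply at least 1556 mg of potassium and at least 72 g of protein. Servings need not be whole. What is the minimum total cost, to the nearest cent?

The cheapest plan sits at a corner of the feasible region — with two constraints it uses at most two foods.
salmon only: max(1556/401, 72/26) = 3.88 servings → $9.31.
brown rice only: max(1556/176, 72/5) = 14.4 servings → $10.08.
salmon + brown rice with both tight: 1.903 servings and 4.506 servings → $7.72.
The minimum over all feasible corners is $7.72.

$7.72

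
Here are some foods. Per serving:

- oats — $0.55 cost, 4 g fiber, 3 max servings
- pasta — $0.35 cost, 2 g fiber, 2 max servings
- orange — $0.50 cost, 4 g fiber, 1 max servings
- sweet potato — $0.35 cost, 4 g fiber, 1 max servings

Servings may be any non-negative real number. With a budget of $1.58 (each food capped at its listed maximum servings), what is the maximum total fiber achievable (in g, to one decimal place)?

13.3 g

Fiber per dollar: sweet potato 11.43, orange 8, oats 7.273, pasta 5.714.
Take 1 serving of sweet potato: spends $0.35, +4.0 g fiber (running total 4.0 g).
Take 1 serving of orange: spends $0.50, +4.0 g fiber (running total 8.0 g).
Take 1.327 servings of oats: spends $0.73, +5.3 g fiber (running total 13.3 g).
Filling greedily by fiber-per-dollar is optimal for one linear limit, giving 13.3 g.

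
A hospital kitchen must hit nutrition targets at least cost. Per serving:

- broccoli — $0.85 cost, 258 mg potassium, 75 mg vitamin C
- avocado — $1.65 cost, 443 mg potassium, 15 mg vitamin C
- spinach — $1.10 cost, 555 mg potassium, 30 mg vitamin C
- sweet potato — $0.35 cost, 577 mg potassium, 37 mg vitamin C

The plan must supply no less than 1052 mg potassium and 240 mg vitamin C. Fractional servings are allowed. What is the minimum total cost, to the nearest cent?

$2.27

broccoli only: max(1052/258, 240/75) = 4.078 servings → $3.47.
avocado only: max(1052/443, 240/15) = 16 servings → $26.40.
spinach only: max(1052/555, 240/30) = 8 servings → $8.80.
sweet potato only: max(1052/577, 240/37) = 6.486 servings → $2.27.
broccoli + avocado with both tight: 3.084 servings and 0.5784 servings → $3.58.
broccoli + spinach with both tight: 3 servings and 0.5011 servings → $3.10.
broccoli + sweet potato with both tight: 2.952 servings and 0.5034 servings → $2.69.
avocado + spinach with both targets exact would need a negative amount; discard.
avocado + sweet potato with both targets exact would need a negative amount; discard.
spinach + sweet potato: the both-tight solution has a negative serving — not a feasible corner.
So the least-cost plan costs $2.27.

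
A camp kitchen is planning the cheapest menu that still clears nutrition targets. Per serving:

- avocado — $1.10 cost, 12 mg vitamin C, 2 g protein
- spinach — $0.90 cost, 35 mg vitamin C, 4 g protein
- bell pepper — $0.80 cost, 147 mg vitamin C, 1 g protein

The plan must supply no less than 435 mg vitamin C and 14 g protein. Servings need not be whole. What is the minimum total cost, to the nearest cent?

A basic optimal solution has at most two foods positive. Try each food alone and each pair with both targets met exactly.
avocado only: max(435/12, 14/2) = 36.25 servings → $39.88.
spinach only: max(435/35, 14/4) = 12.43 servings → $11.19.
bell pepper only: max(435/147, 14/1) = 14 servings → $11.20.
avocado + spinach: intersection lies outside the first quadrant.
avocado + bell pepper with both tight: 5.755 servings and 2.489 servings → $8.32.
spinach + bell pepper with both tight: 2.935 servings and 2.26 servings → $4.45.
So the least-cost plan costs $4.45.

$4.45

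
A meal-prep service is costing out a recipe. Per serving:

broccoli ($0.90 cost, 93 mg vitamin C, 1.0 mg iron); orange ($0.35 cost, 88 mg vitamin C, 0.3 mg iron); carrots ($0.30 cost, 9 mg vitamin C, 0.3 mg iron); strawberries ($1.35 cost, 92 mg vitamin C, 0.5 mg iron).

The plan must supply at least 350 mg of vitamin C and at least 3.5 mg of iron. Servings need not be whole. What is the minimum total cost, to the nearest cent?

$3.18

The cheapest plan sits at a corner of the feasible region — with two constraints it uses at most two foods.
broccoli only: max(350/93, 3.5/1.0) = 3.763 servings → $3.39.
orange only: max(350/88, 3.5/0.3) = 11.67 servings → $4.08.
carrots only: max(350/9, 3.5/0.3) = 38.89 servings → $11.67.
strawberries only: max(350/92, 3.5/0.5) = 7 servings → $9.45.
broccoli + orange with both tight: 3.378 servings and 0.4077 servings → $3.18.
broccoli + carrots: intersection lies outside the first quadrant.
broccoli + strawberries with both tight: 3.231 servings and 0.5385 servings → $3.63.
orange + carrots with both tight: 3.101 servings and 8.565 servings → $3.66.
orange + strawberries: intersection lies outside the first quadrant.
carrots + strawberries with both tight: 6.364 servings and 3.182 servings → $6.20.
Cheapest feasible corner: $3.18.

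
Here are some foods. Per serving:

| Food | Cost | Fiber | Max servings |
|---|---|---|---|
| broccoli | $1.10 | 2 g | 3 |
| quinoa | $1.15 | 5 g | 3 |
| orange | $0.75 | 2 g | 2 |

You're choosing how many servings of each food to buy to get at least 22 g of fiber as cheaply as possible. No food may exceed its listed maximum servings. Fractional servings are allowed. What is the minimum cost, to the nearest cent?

$6.60

Cost per g of fiber: quinoa $0.2300, orange $0.3750, broccoli $0.5500.
Take 3 servings of quinoa: +15.0 g fiber for $3.45 (total $3.45, still need 7.0 g).
Take 2 servings of orange: +4.0 g fiber for $1.50 (total $4.95, still need 3.0 g).
Take 1.5 servings of broccoli: +3.0 g fiber for $1.65 (total $6.60, still need 0.0 g).
Greedy by cheapest-per-g is optimal for a single linear constraint, so the minimum cost is $6.60.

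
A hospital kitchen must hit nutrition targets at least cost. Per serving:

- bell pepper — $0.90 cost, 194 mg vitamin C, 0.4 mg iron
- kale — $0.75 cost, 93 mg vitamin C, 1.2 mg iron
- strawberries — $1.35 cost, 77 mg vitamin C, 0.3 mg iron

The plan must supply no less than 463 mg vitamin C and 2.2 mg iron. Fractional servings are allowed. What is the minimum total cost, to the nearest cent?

An LP optimum is at a vertex; with two nutrient constraints at most two foods are used. Check each candidate.
bell pepper only: max(463/194, 2.2/0.4) = 5.5 servings → $4.95.
kale only: max(463/93, 2.2/1.2) = 4.978 servings → $3.73.
strawberries only: max(463/77, 2.2/0.3) = 7.333 servings → $9.90.
bell pepper + kale with both tight: 1.794 servings and 1.235 servings → $2.54.
bell pepper + strawberries: the both-tight solution has a negative serving — not a feasible corner.
kale + strawberries with both tight: 0.4729 servings and 5.442 servings → $7.70.
The minimum over all feasible corners is $2.54.

$2.54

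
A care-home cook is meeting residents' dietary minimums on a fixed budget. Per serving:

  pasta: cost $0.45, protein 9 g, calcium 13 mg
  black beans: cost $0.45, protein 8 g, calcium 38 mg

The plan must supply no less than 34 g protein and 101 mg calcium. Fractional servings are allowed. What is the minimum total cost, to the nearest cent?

Check every corner: each single food scaled to meet both minima, and each pair solved so both constraints bind.
pasta only: max(34/9, 101/13) = 7.769 servings → $3.50.
black beans only: max(34/8, 101/38) = 4.25 servings → $1.91.
pasta + black beans with both tight: 2.034 servings and 1.962 servings → $1.80.
Cheapest feasible corner: $1.80.

$1.80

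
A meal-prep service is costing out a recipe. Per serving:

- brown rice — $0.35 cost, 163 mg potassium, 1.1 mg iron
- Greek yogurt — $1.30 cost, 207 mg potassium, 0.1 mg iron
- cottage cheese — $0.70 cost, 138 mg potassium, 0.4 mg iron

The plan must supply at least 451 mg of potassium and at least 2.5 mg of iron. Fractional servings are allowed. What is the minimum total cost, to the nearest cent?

At the optimum either one food covers both requirements or two foods hit both targets exactly; no other combination can be cheaper.
brown rice only: max(451/163, 2.5/1.1) = 2.767 servings → $0.97.
Greek yogurt only: max(451/207, 2.5/0.1) = 25 servings → $32.50.
cottage cheese only: max(451/138, 2.5/0.4) = 6.25 servings → $4.38.
brown rice + Greek yogurt with both tight: 2.235 servings and 0.4191 servings → $1.33.
brown rice + cottage cheese with both tight: 1.901 servings and 1.023 servings → $1.38.
Greek yogurt + cottage cheese with both targets exact would need a negative amount; discard.
The minimum over all feasible corners is $0.97.

$0.97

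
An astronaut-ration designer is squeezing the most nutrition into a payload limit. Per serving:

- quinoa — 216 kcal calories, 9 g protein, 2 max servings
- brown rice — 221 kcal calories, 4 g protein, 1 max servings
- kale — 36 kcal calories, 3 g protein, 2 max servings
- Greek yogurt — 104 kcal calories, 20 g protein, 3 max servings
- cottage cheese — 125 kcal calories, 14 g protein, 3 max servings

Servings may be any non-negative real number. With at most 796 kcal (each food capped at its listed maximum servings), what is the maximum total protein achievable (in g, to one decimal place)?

109.5 g

Protein per kcal: Greek yogurt 0.1923, cottage cheese 0.112, kale 0.08333, quinoa 0.04167, brown rice 0.0181.
Take 3 servings of Greek yogurt: uses 312 kcal, +60.0 g protein (running total 60.0 g).
Take 3 servings of cottage cheese: uses 375 kcal, +42.0 g protein (running total 102.0 g).
Take 2 servings of kale: uses 72 kcal, +6.0 g protein (running total 108.0 g).
Take 0.1713 servings of quinoa: uses 37 kcal, +1.5 g protein (running total 109.5 g).
Filling greedily by protein-per-kcal is optimal for one linear limit, giving 109.5 g.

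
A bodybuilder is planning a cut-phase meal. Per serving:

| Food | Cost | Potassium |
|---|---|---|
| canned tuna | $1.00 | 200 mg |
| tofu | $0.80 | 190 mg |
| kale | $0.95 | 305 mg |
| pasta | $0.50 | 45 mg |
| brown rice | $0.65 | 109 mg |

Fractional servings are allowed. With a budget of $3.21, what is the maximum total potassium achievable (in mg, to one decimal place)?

Potassium per dollar: kale 321.1, tofu 237.5, canned tuna 200, brown rice 167.7, pasta 90.
With no serving limits, spend the whole cost allowance on kale: $3.21 / $0.95 × 305 mg = 1030.6 mg.

1030.6 mg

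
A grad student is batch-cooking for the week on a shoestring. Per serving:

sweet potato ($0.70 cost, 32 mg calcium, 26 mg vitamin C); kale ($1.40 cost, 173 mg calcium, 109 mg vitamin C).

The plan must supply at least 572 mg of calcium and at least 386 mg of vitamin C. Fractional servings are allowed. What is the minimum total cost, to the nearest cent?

At the optimum either one food covers both requirements or two foods hit both targets exactly; no other combination can be cheaper.
sweet potato only: max(572/32, 386/26) = 17.88 servings → $12.51.
kale only: max(572/173, 386/109) = 3.541 servings → $4.96.
sweet potato + kale with both tight: 4.386 servings and 2.495 servings → $6.56.
So the least-cost plan costs $4.96.

$4.96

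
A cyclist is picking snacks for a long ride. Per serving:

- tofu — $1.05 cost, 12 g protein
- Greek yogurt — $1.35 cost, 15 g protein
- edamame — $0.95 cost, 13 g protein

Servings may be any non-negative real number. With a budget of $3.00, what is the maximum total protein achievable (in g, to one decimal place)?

Protein per dollar: edamame 13.68, tofu 11.43, Greek yogurt 11.11.
With no serving limits, spend the whole cost allowance on edamame: $3.00 / $0.95 × 13 g = 41.1 g.

41.1 g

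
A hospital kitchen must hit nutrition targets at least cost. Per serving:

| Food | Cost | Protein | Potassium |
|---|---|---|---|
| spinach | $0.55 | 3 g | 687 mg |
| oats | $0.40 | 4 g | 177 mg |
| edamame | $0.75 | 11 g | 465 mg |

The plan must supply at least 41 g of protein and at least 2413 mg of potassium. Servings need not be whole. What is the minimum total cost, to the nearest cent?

$3.21

spinach only: max(41/3, 2413/687) = 13.67 servings → $7.52.
oats only: max(41/4, 2413/177) = 13.63 servings → $5.45.
edamame only: max(41/11, 2413/465) = 5.189 servings → $3.89.
spinach + oats with both tight: 1.08 servings and 9.44 servings → $4.37.
spinach + edamame with both tight: 1.214 servings and 3.396 servings → $3.21.
oats + edamame: intersection lies outside the first quadrant.
Cheapest feasible corner: $3.21.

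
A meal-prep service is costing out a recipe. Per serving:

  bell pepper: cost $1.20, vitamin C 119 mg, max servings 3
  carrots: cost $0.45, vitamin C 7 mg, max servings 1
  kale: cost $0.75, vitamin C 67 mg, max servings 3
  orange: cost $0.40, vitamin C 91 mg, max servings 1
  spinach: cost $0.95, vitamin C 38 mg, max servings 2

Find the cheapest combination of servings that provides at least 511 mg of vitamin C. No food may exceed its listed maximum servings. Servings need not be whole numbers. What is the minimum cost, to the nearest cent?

Cost per mg of vitamin C: orange $0.0044, bell pepper $0.0101, kale $0.0112, spinach $0.0250, carrots $0.0643.
Take 1 serving of orange: +91.0 mg vitamin C for $0.40 (total $0.40, still need 420.0 mg).
Take 3 servings of bell pepper: +357.0 mg vitamin C for $3.60 (total $4.00, still need 63.0 mg).
Take 0.9403 servings of kale: +63.0 mg vitamin C for $0.71 (total $4.71, still need 0.0 mg).
Greedy by cheapest-per-mg is optimal for a single linear constraint, so the minimum cost is $4.71.

$4.71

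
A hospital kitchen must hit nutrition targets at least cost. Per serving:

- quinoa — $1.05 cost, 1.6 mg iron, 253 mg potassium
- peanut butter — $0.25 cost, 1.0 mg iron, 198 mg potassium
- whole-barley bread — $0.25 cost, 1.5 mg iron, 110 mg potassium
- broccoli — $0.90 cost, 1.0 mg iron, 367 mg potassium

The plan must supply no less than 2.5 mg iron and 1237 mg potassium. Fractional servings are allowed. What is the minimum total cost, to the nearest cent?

$1.56

Check every corner: each single food scaled to meet both minima, and each pair solved so both constraints bind.
quinoa only: max(2.5/1.6, 1237/253) = 4.889 servings → $5.13.
peanut butter only: max(2.5/1.0, 1237/198) = 6.247 servings → $1.56.
whole-barley bread only: max(2.5/1.5, 1237/110) = 11.25 servings → $2.81.
broccoli only: max(2.5/1.0, 1237/367) = 3.371 servings → $3.03.
quinoa + peanut butter with both targets exact would need a negative amount; discard.
quinoa + whole-barley bread: the both-tight solution has a negative serving — not a feasible corner.
quinoa + broccoli with both targets exact would need a negative amount; discard.
peanut butter + whole-barley bread: intersection lies outside the first quadrant.
peanut butter + broccoli: the both-tight solution has a negative serving — not a feasible corner.
whole-barley bread + broccoli with both targets exact would need a negative amount; discard.
Cheapest feasible corner: $1.56.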